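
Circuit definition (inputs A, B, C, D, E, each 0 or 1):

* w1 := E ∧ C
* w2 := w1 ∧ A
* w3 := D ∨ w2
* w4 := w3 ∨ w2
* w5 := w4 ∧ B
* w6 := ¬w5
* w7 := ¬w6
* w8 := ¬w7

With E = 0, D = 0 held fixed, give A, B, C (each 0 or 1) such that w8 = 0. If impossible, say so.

With E = 0, D = 0 fixed, none of the 8 settings of A, B, C give w8 = 0.
For example, with A=0, B=1, C=0:
w1 = E ∧ C = 0 ∧ 0 = 0
w2 = w1 ∧ A = 0 ∧ 0 = 0
w3 = D ∨ w2 = 0 ∨ 0 = 0
w4 = w3 ∨ w2 = 0 ∨ 0 = 0
w5 = w4 ∧ B = 0 ∧ 1 = 0
w6 = ¬w5 = ¬0 = 1
w7 = ¬w6 = ¬1 = 0
w8 = ¬w7 = ¬0 = 1
giving w8 = 1 ≠ 0.

no solution exists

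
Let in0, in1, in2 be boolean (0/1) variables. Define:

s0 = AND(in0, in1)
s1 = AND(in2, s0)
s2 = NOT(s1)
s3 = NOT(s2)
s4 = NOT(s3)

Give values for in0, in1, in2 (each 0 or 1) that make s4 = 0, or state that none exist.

in0=1 in1=1 in2=1

s4 = NOT(s3) must be 0, so s3 = 1.
Check with in0=1 in1=1 in2=1:
s0 = AND(in0, in1) = AND(1, 1) = 1
s1 = AND(in2, s0) = AND(1, 1) = 1
s2 = NOT(s1) = NOT 1 = 0
s3 = NOT(s2) = NOT 0 = 1
s4 = NOT(s3) = NOT 1 = 0
So s4 = 0 as required.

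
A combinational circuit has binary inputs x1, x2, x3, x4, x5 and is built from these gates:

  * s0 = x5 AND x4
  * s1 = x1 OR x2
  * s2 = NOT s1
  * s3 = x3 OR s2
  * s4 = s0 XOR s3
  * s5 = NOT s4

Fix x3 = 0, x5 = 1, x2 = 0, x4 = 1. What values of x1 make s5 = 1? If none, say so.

x1=0

s5 = NOT s4 must be 1, so s4 = 0.
Check with x3 = 0, x5 = 1, x2 = 0, x4 = 1 and x1=0:
s0 = x5 AND x4 = 1 AND 1 = 1
s1 = x1 OR x2 = 0 OR 0 = 0
s2 = NOT s1 = NOT 0 = 1
s3 = x3 OR s2 = 0 OR 1 = 1
s4 = s0 XOR s3 = 1 XOR 1 = 0
s5 = NOT s4 = NOT 0 = 1
So s5 = 1.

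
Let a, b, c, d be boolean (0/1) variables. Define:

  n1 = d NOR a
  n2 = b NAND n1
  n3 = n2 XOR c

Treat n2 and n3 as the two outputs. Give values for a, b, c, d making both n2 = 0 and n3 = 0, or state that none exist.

a=0 b=1 c=0 d=0

Check with a=0 b=1 c=0 d=0:
n1 = d NOR a = 0 NOR 0 = 1
n2 = b NAND n1 = 1 NAND 1 = 0
n3 = n2 XOR c = 0 XOR 0 = 0
So n2 = 0 and n3 = 0.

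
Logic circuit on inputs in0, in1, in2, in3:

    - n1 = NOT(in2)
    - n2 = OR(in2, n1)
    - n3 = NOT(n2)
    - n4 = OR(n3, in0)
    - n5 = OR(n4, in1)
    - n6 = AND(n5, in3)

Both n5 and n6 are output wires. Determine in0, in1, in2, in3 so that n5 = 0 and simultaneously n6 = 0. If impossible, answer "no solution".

in0=0 in1=0 in2=0 in3=1

Check with in0=0 in1=0 in2=0 in3=1:
n1 = NOT(in2) = NOT 0 = 1
n2 = OR(in2, n1) = OR(0, 1) = 1
n3 = NOT(n2) = NOT 1 = 0
n4 = OR(n3, in0) = OR(0, 0) = 0
n5 = OR(n4, in1) = OR(0, 0) = 0
n6 = AND(n5, in3) = AND(0, 1) = 0
So n5 = 0 and n6 = 0.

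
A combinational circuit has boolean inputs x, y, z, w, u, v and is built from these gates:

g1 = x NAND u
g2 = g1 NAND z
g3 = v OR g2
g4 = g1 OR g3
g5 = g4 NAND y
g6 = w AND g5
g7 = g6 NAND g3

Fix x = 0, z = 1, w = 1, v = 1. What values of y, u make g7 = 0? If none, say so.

y=0 u=0

g7 = g6 NAND g3 must be 0, so both g6 = 1 and g3 = 1.
g6 = w AND g5 must be 1, so both w = 1 and g5 = 1.
Check with x = 0, z = 1, w = 1, v = 1 and y=0, u=0:
g1 = x NAND u = 0 NAND 0 = 1
g2 = g1 NAND z = 1 NAND 1 = 0
g3 = v OR g2 = 1 OR 0 = 1
g4 = g1 OR g3 = 1 OR 1 = 1
g5 = g4 NAND y = 1 NAND 0 = 1
g6 = w AND g5 = 1 AND 1 = 1
g7 = g6 NAND g3 = 1 NAND 1 = 0
So g7 = 0.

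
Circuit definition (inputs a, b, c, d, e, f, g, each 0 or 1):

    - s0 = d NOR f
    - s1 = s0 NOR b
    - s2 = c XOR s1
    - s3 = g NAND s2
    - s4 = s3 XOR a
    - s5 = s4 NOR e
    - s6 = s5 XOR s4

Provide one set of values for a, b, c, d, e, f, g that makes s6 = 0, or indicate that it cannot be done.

a=1, b=1, c=0, d=0, e=1, f=0, g=1

Check with a=1, b=1, c=0, d=0, e=1, f=0, g=1:
s0 = d NOR f = 0 NOR 0 = 1
s1 = s0 NOR b = 1 NOR 1 = 0
s2 = c XOR s1 = 0 XOR 0 = 0
s3 = g NAND s2 = 1 NAND 0 = 1
s4 = s3 XOR a = 1 XOR 1 = 0
s5 = s4 NOR e = 0 NOR 1 = 0
s6 = s5 XOR s4 = 0 XOR 0 = 0
So s6 = 0 as required.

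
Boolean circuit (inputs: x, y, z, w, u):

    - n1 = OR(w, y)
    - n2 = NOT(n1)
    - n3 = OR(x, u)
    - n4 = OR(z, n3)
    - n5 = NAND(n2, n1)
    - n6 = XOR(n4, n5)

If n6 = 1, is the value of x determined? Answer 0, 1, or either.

n6 = XOR(n4, n5) must be 1, so n4 and n5 differ.
Every assignment with n6 = 1 has x = 0; there are 4 such assignment(s).
  x=0, y=0, z=0, w=0, u=0
  x=0, y=0, z=0, w=1, u=0
  x=0, y=1, z=0, w=0, u=0
  x=0, y=1, z=0, w=1, u=0

0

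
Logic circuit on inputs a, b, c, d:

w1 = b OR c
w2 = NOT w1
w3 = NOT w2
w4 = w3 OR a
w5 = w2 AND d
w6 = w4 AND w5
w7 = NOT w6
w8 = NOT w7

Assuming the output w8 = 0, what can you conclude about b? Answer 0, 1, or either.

Both values of b occur among assignments with w8 = 0:
  b=0: a=0, b=0, c=0, d=0
  b=1: a=0, b=1, c=0, d=0

either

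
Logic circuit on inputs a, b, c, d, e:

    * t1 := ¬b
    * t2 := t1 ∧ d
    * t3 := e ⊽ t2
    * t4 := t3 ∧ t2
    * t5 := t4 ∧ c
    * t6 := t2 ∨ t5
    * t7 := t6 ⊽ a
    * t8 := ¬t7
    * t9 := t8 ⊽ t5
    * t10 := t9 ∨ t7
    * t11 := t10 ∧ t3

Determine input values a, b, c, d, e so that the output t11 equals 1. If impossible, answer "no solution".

t11 = t10 ∧ t3 must be 1, so both t10 = 1 and t3 = 1.
t10 = t9 ∨ t7 must be 1, so at least one of t9, t7 is 1.
t3 = e ⊽ t2 must be 1, so both e = 0 and t2 = 0.
Check with a=0, b=1, c=0, d=0, e=0:
t1 = ¬b = ¬1 = 0
t2 = t1 ∧ d = 0 ∧ 0 = 0
t3 = e ⊽ t2 = 0 ⊽ 0 = 1
t4 = t3 ∧ t2 = 1 ∧ 0 = 0
t5 = t4 ∧ c = 0 ∧ 0 = 0
t6 = t2 ∨ t5 = 0 ∨ 0 = 0
t7 = t6 ⊽ a = 0 ⊽ 0 = 1
t8 = ¬t7 = ¬1 = 0
t9 = t8 ⊽ t5 = 0 ⊽ 0 = 1
t10 = t9 ∨ t7 = 1 ∨ 1 = 1
t11 = t10 ∧ t3 = 1 ∧ 1 = 1
So t11 = 1 as required.

a=0, b=1, c=0, d=0, e=0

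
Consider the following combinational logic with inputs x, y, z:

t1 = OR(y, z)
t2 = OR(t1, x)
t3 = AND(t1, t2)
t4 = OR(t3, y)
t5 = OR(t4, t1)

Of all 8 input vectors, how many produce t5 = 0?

2

t5 = OR(t4, t1) must be 0, so both t4 = 0 and t1 = 0.
t4 = OR(t3, y) must be 0, so both t3 = 0 and y = 0.
t1 = OR(y, z) must be 0, so both y = 0 and z = 0.
Satisfying assignments:
  x=0, y=0, z=0
  x=1, y=0, z=0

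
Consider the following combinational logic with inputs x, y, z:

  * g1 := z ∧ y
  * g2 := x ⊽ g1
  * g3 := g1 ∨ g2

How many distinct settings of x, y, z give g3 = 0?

3

g3 = g1 ∨ g2 must be 0, so both g1 = 0 and g2 = 0.
Satisfying assignments:
  x=1, y=0, z=0
  x=1, y=0, z=1
  x=1, y=1, z=0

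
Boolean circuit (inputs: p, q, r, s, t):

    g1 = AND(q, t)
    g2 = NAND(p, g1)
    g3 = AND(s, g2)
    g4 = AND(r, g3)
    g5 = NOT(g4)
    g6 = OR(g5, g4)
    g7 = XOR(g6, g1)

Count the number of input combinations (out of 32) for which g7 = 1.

24

g7 = XOR(g6, g1) must be 1, so g6 and g1 differ.
Enumerating the 32 input combinations, 24 give g7 = 1 and 8 give g7 = 0.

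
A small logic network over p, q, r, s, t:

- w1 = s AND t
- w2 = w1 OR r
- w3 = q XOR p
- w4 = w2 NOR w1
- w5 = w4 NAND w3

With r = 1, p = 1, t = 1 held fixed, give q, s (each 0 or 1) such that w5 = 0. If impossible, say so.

no solution exists

With r = 1, p = 1, t = 1 fixed, none of the 4 settings of q, s give w5 = 0.
For example, with q=1, s=1:
w1 = s AND t = 1 AND 1 = 1
w2 = w1 OR r = 1 OR 1 = 1
w3 = q XOR p = 1 XOR 1 = 0
w4 = w2 NOR w1 = 1 NOR 1 = 0
w5 = w4 NAND w3 = 0 NAND 0 = 1
giving w5 = 1 ≠ 0.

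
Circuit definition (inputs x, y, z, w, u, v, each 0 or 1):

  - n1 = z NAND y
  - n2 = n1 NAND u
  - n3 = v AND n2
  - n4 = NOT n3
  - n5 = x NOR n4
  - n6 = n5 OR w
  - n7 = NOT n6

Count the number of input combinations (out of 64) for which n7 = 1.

n7 = NOT n6 must be 1, so n6 = 0.
Enumerating the 64 input combinations, 27 give n7 = 1 and 37 give n7 = 0.

27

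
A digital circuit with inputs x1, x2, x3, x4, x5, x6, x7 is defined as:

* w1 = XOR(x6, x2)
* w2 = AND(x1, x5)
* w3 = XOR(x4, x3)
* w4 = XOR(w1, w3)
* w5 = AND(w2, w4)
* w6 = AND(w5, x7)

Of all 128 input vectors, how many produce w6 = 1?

8

w6 = AND(w5, x7) must be 1, so both w5 = 1 and x7 = 1.
w5 = AND(w2, w4) must be 1, so both w2 = 1 and w4 = 1.
w2 = AND(x1, x5) must be 1, so both x1 = 1 and x5 = 1.
Enumerating the 128 input combinations, 8 give w6 = 1 and 120 give w6 = 0.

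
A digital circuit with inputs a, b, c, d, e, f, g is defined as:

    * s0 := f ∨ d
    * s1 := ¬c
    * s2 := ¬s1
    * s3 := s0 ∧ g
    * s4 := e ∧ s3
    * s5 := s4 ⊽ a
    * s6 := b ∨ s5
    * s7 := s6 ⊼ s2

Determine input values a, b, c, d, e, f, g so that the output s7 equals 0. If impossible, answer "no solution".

s7 = s6 ⊼ s2 must be 0, so both s6 = 1 and s2 = 1.
Check with a=0, b=1, c=1, d=0, e=1, f=1, g=1:
s0 = f ∨ d = 1 ∨ 0 = 1
s1 = ¬c = ¬1 = 0
s2 = ¬s1 = ¬0 = 1
s3 = s0 ∧ g = 1 ∧ 1 = 1
s4 = e ∧ s3 = 1 ∧ 1 = 1
s5 = s4 ⊽ a = 1 ⊽ 0 = 0
s6 = b ∨ s5 = 1 ∨ 0 = 1
s7 = s6 ⊼ s2 = 1 ⊼ 1 = 0
So s7 = 0 as required.

a=0, b=1, c=1, d=0, e=1, f=1, g=1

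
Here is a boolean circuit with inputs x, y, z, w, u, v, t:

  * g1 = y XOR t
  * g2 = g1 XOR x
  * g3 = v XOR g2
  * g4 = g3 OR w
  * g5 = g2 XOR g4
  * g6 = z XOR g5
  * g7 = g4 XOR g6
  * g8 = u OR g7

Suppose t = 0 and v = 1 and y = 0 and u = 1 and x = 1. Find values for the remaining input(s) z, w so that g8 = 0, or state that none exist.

With t = 0 and v = 1 and y = 0 and u = 1 and x = 1 fixed, none of the 4 settings of z, w give g8 = 0.
For example, with z=1, w=0:
g1 = y XOR t = 0 XOR 0 = 0
g2 = g1 XOR x = 0 XOR 1 = 1
g3 = v XOR g2 = 1 XOR 1 = 0
g4 = g3 OR w = 0 OR 0 = 0
g5 = g2 XOR g4 = 1 XOR 0 = 1
g6 = z XOR g5 = 1 XOR 1 = 0
g7 = g4 XOR g6 = 0 XOR 0 = 0
g8 = u OR g7 = 1 OR 0 = 1
giving g8 = 1 ≠ 0.

no solution exists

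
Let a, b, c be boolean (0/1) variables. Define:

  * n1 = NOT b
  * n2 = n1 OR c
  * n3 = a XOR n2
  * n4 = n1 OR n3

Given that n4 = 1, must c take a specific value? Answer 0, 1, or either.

Both values of c occur among assignments with n4 = 1:
  c=0: a=0, b=0, c=0
  c=1: a=0, b=0, c=1

either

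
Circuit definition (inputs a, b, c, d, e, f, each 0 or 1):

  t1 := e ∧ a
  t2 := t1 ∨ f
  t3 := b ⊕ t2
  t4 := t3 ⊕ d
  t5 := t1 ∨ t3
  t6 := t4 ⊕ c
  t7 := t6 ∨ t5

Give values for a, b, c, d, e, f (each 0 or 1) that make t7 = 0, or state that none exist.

a=0, b=0, c=0, d=0, e=1, f=0

t7 = t6 ∨ t5 must be 0, so both t6 = 0 and t5 = 0.
t6 = t4 ⊕ c must be 0, so t4 and c are equal.
t5 = t1 ∨ t3 must be 0, so both t1 = 0 and t3 = 0.
Check with a=0, b=0, c=0, d=0, e=1, f=0:
t1 = e ∧ a = 1 ∧ 0 = 0
t2 = t1 ∨ f = 0 ∨ 0 = 0
t3 = b ⊕ t2 = 0 ⊕ 0 = 0
t4 = t3 ⊕ d = 0 ⊕ 0 = 0
t5 = t1 ∨ t3 = 0 ∨ 0 = 0
t6 = t4 ⊕ c = 0 ⊕ 0 = 0
t7 = t6 ∨ t5 = 0 ∨ 0 = 0
So t7 = 0 as required.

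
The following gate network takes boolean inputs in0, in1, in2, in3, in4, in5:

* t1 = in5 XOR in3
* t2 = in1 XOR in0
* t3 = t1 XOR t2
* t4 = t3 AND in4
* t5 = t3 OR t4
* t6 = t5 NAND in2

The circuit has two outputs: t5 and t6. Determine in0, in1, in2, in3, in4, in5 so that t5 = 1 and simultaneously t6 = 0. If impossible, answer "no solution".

in0=0, in1=1, in2=1, in3=1, in4=0, in5=1

Check with in0=0, in1=1, in2=1, in3=1, in4=0, in5=1:
t1 = in5 XOR in3 = 1 XOR 1 = 0
t2 = in1 XOR in0 = 1 XOR 0 = 1
t3 = t1 XOR t2 = 0 XOR 1 = 1
t4 = t3 AND in4 = 1 AND 0 = 0
t5 = t3 OR t4 = 1 OR 0 = 1
t6 = t5 NAND in2 = 1 NAND 1 = 0
So t5 = 1 and t6 = 0.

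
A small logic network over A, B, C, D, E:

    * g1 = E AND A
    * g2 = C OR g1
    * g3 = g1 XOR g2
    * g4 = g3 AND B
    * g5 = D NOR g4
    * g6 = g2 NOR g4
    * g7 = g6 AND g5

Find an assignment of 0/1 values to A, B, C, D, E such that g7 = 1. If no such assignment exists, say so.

g7 = g6 AND g5 must be 1, so both g6 = 1 and g5 = 1.
Check with A=0, B=0, C=0, D=0, E=1:
g1 = E AND A = 1 AND 0 = 0
g2 = C OR g1 = 0 OR 0 = 0
g3 = g1 XOR g2 = 0 XOR 0 = 0
g4 = g3 AND B = 0 AND 0 = 0
g5 = D NOR g4 = 0 NOR 0 = 1
g6 = g2 NOR g4 = 0 NOR 0 = 1
g7 = g6 AND g5 = 1 AND 1 = 1
So g7 = 1 as required.

A=0, B=0, C=0, D=0, E=1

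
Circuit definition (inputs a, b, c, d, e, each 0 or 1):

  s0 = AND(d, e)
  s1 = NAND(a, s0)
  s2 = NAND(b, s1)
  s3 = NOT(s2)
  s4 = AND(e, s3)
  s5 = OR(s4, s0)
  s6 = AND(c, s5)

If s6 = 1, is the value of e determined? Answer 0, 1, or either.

1

s6 = AND(c, s5) must be 1, so both c = 1 and s5 = 1.
s5 = OR(s4, s0) must be 1, so at least one of s4, s0 is 1.
Every assignment with s6 = 1 has e = 1; there are 6 such assignment(s).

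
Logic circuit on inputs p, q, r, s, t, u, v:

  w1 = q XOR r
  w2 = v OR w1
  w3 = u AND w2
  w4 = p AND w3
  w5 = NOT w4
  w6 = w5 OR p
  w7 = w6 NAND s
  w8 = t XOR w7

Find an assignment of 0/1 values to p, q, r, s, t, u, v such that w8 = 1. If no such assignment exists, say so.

p=1 q=0 r=1 s=1 t=1 u=0 v=1

w8 = t XOR w7 must be 1, so t and w7 differ.
Check with p=1 q=0 r=1 s=1 t=1 u=0 v=1:
w1 = q XOR r = 0 XOR 1 = 1
w2 = v OR w1 = 1 OR 1 = 1
w3 = u AND w2 = 0 AND 1 = 0
w4 = p AND w3 = 1 AND 0 = 0
w5 = NOT w4 = NOT 0 = 1
w6 = w5 OR p = 1 OR 1 = 1
w7 = w6 NAND s = 1 NAND 1 = 0
w8 = t XOR w7 = 1 XOR 0 = 1
So w8 = 1 as required.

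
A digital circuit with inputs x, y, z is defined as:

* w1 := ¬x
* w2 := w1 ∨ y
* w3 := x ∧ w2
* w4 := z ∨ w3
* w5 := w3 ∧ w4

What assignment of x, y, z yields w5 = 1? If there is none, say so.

w5 = w3 ∧ w4 must be 1, so both w3 = 1 and w4 = 1.
w3 = x ∧ w2 must be 1, so both x = 1 and w2 = 1.
w4 = z ∨ w3 must be 1, so at least one of z, w3 is 1.
Check with x=1, y=1, z=0:
w1 = ¬x = ¬1 = 0
w2 = w1 ∨ y = 0 ∨ 1 = 1
w3 = x ∧ w2 = 1 ∧ 1 = 1
w4 = z ∨ w3 = 0 ∨ 1 = 1
w5 = w3 ∧ w4 = 1 ∧ 1 = 1
So w5 = 1 as required.

x=1, y=1, z=0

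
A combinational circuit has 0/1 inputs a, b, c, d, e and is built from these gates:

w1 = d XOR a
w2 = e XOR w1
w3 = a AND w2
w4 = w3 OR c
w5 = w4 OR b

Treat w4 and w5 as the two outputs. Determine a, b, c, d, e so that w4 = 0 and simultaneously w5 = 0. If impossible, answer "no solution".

Check with a=0, b=0, c=0, d=0, e=0:
w1 = d XOR a = 0 XOR 0 = 0
w2 = e XOR w1 = 0 XOR 0 = 0
w3 = a AND w2 = 0 AND 0 = 0
w4 = w3 OR c = 0 OR 0 = 0
w5 = w4 OR b = 0 OR 0 = 0
So w4 = 0 and w5 = 0.

a=0, b=0, c=0, d=0, e=0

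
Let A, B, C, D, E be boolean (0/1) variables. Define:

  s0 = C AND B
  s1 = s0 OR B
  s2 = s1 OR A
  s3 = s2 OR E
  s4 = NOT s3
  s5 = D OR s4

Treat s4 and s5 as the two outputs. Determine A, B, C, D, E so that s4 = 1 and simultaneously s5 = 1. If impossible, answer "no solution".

Check with A=0, B=0, C=1, D=1, E=0:
s0 = C AND B = 1 AND 0 = 0
s1 = s0 OR B = 0 OR 0 = 0
s2 = s1 OR A = 0 OR 0 = 0
s3 = s2 OR E = 0 OR 0 = 0
s4 = NOT s3 = NOT 0 = 1
s5 = D OR s4 = 1 OR 1 = 1
So s4 = 1 and s5 = 1.

A=0, B=0, C=1, D=1, E=0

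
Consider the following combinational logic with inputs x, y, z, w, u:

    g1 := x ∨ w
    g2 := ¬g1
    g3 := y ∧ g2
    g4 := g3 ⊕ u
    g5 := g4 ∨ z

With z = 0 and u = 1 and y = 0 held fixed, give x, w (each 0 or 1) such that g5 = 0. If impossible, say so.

no solution exists

With z = 0 and u = 1 and y = 0 fixed, none of the 4 settings of x, w give g5 = 0.
For example, with x=0, w=1:
g1 = x ∨ w = 0 ∨ 1 = 1
g2 = ¬g1 = ¬1 = 0
g3 = y ∧ g2 = 0 ∧ 0 = 0
g4 = g3 ⊕ u = 0 ⊕ 1 = 1
g5 = g4 ∨ z = 1 ∨ 0 = 1
giving g5 = 1 ≠ 0.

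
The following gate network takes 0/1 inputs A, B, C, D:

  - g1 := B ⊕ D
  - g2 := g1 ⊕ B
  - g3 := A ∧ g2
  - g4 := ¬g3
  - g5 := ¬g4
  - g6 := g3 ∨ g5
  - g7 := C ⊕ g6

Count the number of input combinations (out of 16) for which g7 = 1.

g7 = C ⊕ g6 must be 1, so C and g6 differ.
Enumerating the 16 input combinations, 8 give g7 = 1 and 8 give g7 = 0.

8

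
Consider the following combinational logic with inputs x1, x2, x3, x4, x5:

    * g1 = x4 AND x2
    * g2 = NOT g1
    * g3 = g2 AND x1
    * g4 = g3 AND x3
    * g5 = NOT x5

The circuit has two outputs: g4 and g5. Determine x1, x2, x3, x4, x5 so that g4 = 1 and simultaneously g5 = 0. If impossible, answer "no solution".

x1=1, x2=1, x3=1, x4=0, x5=1

Check with x1=1, x2=1, x3=1, x4=0, x5=1:
g1 = x4 AND x2 = 0 AND 1 = 0
g2 = NOT g1 = NOT 0 = 1
g3 = g2 AND x1 = 1 AND 1 = 1
g4 = g3 AND x3 = 1 AND 1 = 1
g5 = NOT x5 = NOT 1 = 0
So g4 = 1 and g5 = 0.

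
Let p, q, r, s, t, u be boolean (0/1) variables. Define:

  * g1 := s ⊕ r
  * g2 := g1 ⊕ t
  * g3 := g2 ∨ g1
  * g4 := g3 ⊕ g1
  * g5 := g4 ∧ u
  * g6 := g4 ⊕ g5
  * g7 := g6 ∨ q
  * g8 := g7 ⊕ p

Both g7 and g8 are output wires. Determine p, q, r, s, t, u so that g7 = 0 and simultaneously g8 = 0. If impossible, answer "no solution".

p=0, q=0, r=1, s=0, t=1, u=1

Check with p=0, q=0, r=1, s=0, t=1, u=1:
g1 = s ⊕ r = 0 ⊕ 1 = 1
g2 = g1 ⊕ t = 1 ⊕ 1 = 0
g3 = g2 ∨ g1 = 0 ∨ 1 = 1
g4 = g3 ⊕ g1 = 1 ⊕ 1 = 0
g5 = g4 ∧ u = 0 ∧ 1 = 0
g6 = g4 ⊕ g5 = 0 ⊕ 0 = 0
g7 = g6 ∨ q = 0 ∨ 0 = 0
g8 = g7 ⊕ p = 0 ⊕ 0 = 0
So g7 = 0 and g8 = 0.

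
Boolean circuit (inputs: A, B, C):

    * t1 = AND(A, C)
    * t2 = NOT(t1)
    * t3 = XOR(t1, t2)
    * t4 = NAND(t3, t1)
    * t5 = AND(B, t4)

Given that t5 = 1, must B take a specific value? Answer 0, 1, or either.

1

t5 = AND(B, t4) must be 1, so both B = 1 and t4 = 1.
Every assignment with t5 = 1 has B = 1; there are 3 such assignment(s).
  A=0, B=1, C=0
  A=0, B=1, C=1
  A=1, B=1, C=0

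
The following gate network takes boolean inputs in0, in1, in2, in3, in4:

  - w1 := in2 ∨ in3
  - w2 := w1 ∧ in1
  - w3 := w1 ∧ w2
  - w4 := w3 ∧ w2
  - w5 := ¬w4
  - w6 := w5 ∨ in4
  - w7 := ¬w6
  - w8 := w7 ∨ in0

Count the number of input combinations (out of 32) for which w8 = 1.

19

w8 = w7 ∨ in0 must be 1, so at least one of w7, in0 is 1.
Enumerating the 32 input combinations, 19 give w8 = 1 and 13 give w8 = 0.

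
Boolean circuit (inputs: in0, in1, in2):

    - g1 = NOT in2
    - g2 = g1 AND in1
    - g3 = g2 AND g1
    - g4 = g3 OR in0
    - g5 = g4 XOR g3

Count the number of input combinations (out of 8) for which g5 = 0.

g5 = g4 XOR g3 must be 0, so g4 and g3 are equal.
Satisfying assignments:
  in0=0, in1=0, in2=0
  in0=0, in1=0, in2=1
  in0=0, in1=1, in2=0
  in0=0, in1=1, in2=1
  in0=1, in1=1, in2=0

5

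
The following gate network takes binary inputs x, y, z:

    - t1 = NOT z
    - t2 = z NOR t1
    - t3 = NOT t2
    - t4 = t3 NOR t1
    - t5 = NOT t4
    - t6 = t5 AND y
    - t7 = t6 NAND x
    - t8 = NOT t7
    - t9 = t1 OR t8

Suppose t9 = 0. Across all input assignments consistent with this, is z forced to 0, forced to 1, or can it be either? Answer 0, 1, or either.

t9 = t1 OR t8 must be 0, so both t1 = 0 and t8 = 0.
Every assignment with t9 = 0 has z = 1; there are 3 such assignment(s).
  x=0, y=0, z=1
  x=0, y=1, z=1
  x=1, y=0, z=1

1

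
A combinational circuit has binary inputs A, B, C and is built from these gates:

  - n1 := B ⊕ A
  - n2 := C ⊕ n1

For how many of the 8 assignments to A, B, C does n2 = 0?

n2 = C ⊕ n1 must be 0, so C and n1 are equal.
Enumerating the 8 input combinations, 4 give n2 = 0 and 4 give n2 = 1.

4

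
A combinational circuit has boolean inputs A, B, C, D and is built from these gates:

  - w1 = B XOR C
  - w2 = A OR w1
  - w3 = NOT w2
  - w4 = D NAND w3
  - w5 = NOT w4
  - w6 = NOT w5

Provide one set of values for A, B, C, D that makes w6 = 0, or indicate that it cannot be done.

A=0, B=1, C=1, D=1

w6 = NOT w5 must be 0, so w5 = 1.
w5 = NOT w4 must be 1, so w4 = 0.
Check with A=0, B=1, C=1, D=1:
w1 = B XOR C = 1 XOR 1 = 0
w2 = A OR w1 = 0 OR 0 = 0
w3 = NOT w2 = NOT 0 = 1
w4 = D NAND w3 = 1 NAND 1 = 0
w5 = NOT w4 = NOT 0 = 1
w6 = NOT w5 = NOT 1 = 0
So w6 = 0 as required.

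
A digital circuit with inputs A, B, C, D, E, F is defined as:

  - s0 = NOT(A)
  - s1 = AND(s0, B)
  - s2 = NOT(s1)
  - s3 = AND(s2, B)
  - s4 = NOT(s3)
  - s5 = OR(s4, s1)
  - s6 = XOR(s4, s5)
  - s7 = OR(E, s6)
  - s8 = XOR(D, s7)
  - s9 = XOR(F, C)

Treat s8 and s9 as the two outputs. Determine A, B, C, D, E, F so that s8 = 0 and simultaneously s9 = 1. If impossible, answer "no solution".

Check with A=0 B=0 C=0 D=1 E=1 F=1:
s0 = NOT(A) = NOT 0 = 1
s1 = AND(s0, B) = AND(1, 0) = 0
s2 = NOT(s1) = NOT 0 = 1
s3 = AND(s2, B) = AND(1, 0) = 0
s4 = NOT(s3) = NOT 0 = 1
s5 = OR(s4, s1) = OR(1, 0) = 1
s6 = XOR(s4, s5) = XOR(1, 1) = 0
s7 = OR(E, s6) = OR(1, 0) = 1
s8 = XOR(D, s7) = XOR(1, 1) = 0
s9 = XOR(F, C) = XOR(1, 0) = 1
So s8 = 0 and s9 = 1.

A=0 B=0 C=0 D=1 E=1 F=1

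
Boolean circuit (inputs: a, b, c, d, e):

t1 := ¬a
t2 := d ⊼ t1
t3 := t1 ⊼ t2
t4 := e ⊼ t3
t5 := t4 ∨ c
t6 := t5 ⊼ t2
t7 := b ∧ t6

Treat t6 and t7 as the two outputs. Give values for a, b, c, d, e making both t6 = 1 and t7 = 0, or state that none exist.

Check with a=0, b=0, c=1, d=1, e=1:
t1 = ¬a = ¬0 = 1
t2 = d ⊼ t1 = 1 ⊼ 1 = 0
t3 = t1 ⊼ t2 = 1 ⊼ 0 = 1
t4 = e ⊼ t3 = 1 ⊼ 1 = 0
t5 = t4 ∨ c = 0 ∨ 1 = 1
t6 = t5 ⊼ t2 = 1 ⊼ 0 = 1
t7 = b ∧ t6 = 0 ∧ 1 = 0
So t6 = 1 and t7 = 0.

a=0, b=0, c=1, d=1, e=1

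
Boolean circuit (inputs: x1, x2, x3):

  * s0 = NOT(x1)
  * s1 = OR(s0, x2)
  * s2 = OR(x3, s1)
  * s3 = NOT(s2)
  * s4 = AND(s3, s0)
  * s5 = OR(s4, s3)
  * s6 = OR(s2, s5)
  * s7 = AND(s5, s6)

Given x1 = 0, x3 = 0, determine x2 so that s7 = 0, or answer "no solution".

Check with x1 = 0, x3 = 0 and x2=0:
s0 = NOT(x1) = NOT 0 = 1
s1 = OR(s0, x2) = OR(1, 0) = 1
s2 = OR(x3, s1) = OR(0, 1) = 1
s3 = NOT(s2) = NOT 1 = 0
s4 = AND(s3, s0) = AND(0, 1) = 0
s5 = OR(s4, s3) = OR(0, 0) = 0
s6 = OR(s2, s5) = OR(1, 0) = 1
s7 = AND(s5, s6) = AND(0, 1) = 0
So s7 = 0.

x2=0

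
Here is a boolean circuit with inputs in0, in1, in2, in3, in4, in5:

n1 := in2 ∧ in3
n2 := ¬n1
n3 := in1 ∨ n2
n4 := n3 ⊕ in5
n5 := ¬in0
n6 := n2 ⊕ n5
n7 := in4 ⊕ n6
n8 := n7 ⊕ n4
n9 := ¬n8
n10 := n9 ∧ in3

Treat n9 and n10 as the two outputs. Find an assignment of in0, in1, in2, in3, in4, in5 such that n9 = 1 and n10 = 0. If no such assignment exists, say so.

in0=0 in1=1 in2=0 in3=0 in4=0 in5=1

Check with in0=0 in1=1 in2=0 in3=0 in4=0 in5=1:
n1 = in2 ∧ in3 = 0 ∧ 0 = 0
n2 = ¬n1 = ¬0 = 1
n3 = in1 ∨ n2 = 1 ∨ 1 = 1
n4 = n3 ⊕ in5 = 1 ⊕ 1 = 0
n5 = ¬in0 = ¬0 = 1
n6 = n2 ⊕ n5 = 1 ⊕ 1 = 0
n7 = in4 ⊕ n6 = 0 ⊕ 0 = 0
n8 = n7 ⊕ n4 = 0 ⊕ 0 = 0
n9 = ¬n8 = ¬0 = 1
n10 = n9 ∧ in3 = 1 ∧ 0 = 0
So n9 = 1 and n10 = 0.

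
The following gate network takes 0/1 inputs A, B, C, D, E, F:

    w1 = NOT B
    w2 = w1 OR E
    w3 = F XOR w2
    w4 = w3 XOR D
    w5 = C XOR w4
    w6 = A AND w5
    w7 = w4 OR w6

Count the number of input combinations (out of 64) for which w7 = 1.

40

w7 = w4 OR w6 must be 1, so at least one of w4, w6 is 1.
Enumerating the 64 input combinations, 40 give w7 = 1 and 24 give w7 = 0.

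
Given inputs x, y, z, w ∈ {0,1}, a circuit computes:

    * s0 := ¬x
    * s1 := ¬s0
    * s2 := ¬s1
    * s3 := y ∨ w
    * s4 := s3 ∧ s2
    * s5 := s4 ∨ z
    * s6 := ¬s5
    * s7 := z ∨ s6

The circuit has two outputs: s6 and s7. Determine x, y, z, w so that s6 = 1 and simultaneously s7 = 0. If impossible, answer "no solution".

no solution exists

Across all 16 input combinations, none give both s6 = 1 and s7 = 0.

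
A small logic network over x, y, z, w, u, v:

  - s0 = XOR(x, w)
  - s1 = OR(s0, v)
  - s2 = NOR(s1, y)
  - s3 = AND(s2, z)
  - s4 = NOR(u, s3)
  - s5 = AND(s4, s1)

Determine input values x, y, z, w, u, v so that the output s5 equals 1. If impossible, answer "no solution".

x=1, y=0, z=0, w=1, u=0, v=1

s5 = AND(s4, s1) must be 1, so both s4 = 1 and s1 = 1.
Check with x=1, y=0, z=0, w=1, u=0, v=1:
s0 = XOR(x, w) = XOR(1, 1) = 0
s1 = OR(s0, v) = OR(0, 1) = 1
s2 = NOR(s1, y) = NOR(1, 0) = 0
s3 = AND(s2, z) = AND(0, 0) = 0
s4 = NOR(u, s3) = NOR(0, 0) = 1
s5 = AND(s4, s1) = AND(1, 1) = 1
So s5 = 1 as required.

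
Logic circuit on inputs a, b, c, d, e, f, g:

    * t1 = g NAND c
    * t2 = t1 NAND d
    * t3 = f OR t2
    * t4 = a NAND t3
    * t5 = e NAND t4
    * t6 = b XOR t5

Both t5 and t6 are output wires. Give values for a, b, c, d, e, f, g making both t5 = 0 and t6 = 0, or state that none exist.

a=0 b=0 c=0 d=0 e=1 f=0 g=1

Check with a=0 b=0 c=0 d=0 e=1 f=0 g=1:
t1 = g NAND c = 1 NAND 0 = 1
t2 = t1 NAND d = 1 NAND 0 = 1
t3 = f OR t2 = 0 OR 1 = 1
t4 = a NAND t3 = 0 NAND 1 = 1
t5 = e NAND t4 = 1 NAND 1 = 0
t6 = b XOR t5 = 0 XOR 0 = 0
So t5 = 0 and t6 = 0.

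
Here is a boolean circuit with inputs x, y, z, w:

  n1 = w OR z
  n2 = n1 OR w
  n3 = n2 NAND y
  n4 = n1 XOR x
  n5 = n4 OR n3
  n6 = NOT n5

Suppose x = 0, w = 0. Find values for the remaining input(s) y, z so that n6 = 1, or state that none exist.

no solution exists

With x = 0, w = 0 fixed, none of the 4 settings of y, z give n6 = 1.
For example, with y=0, z=1:
n1 = w OR z = 0 OR 1 = 1
n2 = n1 OR w = 1 OR 0 = 1
n3 = n2 NAND y = 1 NAND 0 = 1
n4 = n1 XOR x = 1 XOR 0 = 1
n5 = n4 OR n3 = 1 OR 1 = 1
n6 = NOT n5 = NOT 1 = 0
giving n6 = 0 ≠ 1.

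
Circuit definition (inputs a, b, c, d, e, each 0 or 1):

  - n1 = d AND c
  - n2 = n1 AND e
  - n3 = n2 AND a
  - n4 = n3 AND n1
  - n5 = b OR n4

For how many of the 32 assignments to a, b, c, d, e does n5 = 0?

15

n5 = b OR n4 must be 0, so both b = 0 and n4 = 0.
Enumerating the 32 input combinations, 15 give n5 = 0 and 17 give n5 = 1.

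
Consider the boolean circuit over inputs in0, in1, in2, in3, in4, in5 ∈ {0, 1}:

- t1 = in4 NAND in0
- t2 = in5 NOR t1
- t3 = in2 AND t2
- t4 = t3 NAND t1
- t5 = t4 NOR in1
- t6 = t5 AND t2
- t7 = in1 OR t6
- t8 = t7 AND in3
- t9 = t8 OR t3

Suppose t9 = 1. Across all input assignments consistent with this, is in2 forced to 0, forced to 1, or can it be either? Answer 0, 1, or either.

either

Both values of in2 occur among assignments with t9 = 1:
  in2=0: in0=0, in1=1, in2=0, in3=1, in4=0, in5=0
  in2=1: in0=0, in1=1, in2=1, in3=1, in4=0, in5=0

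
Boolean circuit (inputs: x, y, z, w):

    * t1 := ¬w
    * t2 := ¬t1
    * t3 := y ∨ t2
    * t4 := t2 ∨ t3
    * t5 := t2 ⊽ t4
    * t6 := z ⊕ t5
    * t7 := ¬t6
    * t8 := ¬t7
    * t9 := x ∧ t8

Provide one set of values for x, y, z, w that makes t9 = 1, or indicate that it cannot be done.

x=1 y=0 z=0 w=0

Check with x=1 y=0 z=0 w=0:
t1 = ¬w = ¬0 = 1
t2 = ¬t1 = ¬1 = 0
t3 = y ∨ t2 = 0 ∨ 0 = 0
t4 = t2 ∨ t3 = 0 ∨ 0 = 0
t5 = t2 ⊽ t4 = 0 ⊽ 0 = 1
t6 = z ⊕ t5 = 0 ⊕ 1 = 1
t7 = ¬t6 = ¬1 = 0
t8 = ¬t7 = ¬0 = 1
t9 = x ∧ t8 = 1 ∧ 1 = 1
So t9 = 1 as required.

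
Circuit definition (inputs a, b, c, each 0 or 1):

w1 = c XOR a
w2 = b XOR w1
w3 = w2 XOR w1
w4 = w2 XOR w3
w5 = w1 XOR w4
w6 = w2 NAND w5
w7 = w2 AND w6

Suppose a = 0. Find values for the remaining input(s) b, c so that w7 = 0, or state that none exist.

Check with a = 0 and b=1, c=1:
w1 = c XOR a = 1 XOR 0 = 1
w2 = b XOR w1 = 1 XOR 1 = 0
w3 = w2 XOR w1 = 0 XOR 1 = 1
w4 = w2 XOR w3 = 0 XOR 1 = 1
w5 = w1 XOR w4 = 1 XOR 1 = 0
w6 = w2 NAND w5 = 0 NAND 0 = 1
w7 = w2 AND w6 = 0 AND 1 = 0
So w7 = 0.

b=1, c=1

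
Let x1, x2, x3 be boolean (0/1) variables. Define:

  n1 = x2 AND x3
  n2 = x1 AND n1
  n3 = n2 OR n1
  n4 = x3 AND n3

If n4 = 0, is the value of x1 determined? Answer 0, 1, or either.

either

Both values of x1 occur among assignments with n4 = 0:
  x1=0: x1=0, x2=0, x3=0
  x1=1: x1=1, x2=0, x3=0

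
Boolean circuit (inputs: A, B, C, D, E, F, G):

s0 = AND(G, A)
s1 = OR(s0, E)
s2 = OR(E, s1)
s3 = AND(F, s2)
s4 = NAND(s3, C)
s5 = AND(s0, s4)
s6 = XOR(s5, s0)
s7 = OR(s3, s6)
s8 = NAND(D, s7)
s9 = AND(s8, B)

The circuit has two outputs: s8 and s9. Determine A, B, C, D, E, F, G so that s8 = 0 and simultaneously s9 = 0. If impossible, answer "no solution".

A=1 B=0 C=1 D=1 E=1 F=1 G=1

Check with A=1 B=0 C=1 D=1 E=1 F=1 G=1:
s0 = AND(G, A) = AND(1, 1) = 1
s1 = OR(s0, E) = OR(1, 1) = 1
s2 = OR(E, s1) = OR(1, 1) = 1
s3 = AND(F, s2) = AND(1, 1) = 1
s4 = NAND(s3, C) = NAND(1, 1) = 0
s5 = AND(s0, s4) = AND(1, 0) = 0
s6 = XOR(s5, s0) = XOR(0, 1) = 1
s7 = OR(s3, s6) = OR(1, 1) = 1
s8 = NAND(D, s7) = NAND(1, 1) = 0
s9 = AND(s8, B) = AND(0, 0) = 0
So s8 = 0 and s9 = 0.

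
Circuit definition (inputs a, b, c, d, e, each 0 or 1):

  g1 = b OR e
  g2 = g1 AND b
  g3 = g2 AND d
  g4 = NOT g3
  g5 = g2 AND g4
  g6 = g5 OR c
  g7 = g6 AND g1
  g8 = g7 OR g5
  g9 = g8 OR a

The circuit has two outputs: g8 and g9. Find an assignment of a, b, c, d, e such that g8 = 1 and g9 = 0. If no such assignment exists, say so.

Across all 32 input combinations, none give both g8 = 1 and g9 = 0.

no solution exists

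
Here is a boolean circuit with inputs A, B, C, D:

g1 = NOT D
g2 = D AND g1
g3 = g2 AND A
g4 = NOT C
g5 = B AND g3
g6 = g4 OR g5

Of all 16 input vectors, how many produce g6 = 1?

g6 = g4 OR g5 must be 1, so at least one of g4, g5 is 1.
Enumerating the 16 input combinations, 8 give g6 = 1 and 8 give g6 = 0.

8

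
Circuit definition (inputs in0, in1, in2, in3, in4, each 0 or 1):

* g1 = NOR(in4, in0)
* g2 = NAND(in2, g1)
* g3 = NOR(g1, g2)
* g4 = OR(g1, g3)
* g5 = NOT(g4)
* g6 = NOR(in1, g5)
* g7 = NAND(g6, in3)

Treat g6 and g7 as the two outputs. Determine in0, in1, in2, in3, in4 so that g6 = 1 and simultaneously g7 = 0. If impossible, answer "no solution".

in0=0 in1=0 in2=0 in3=1 in4=0

Check with in0=0 in1=0 in2=0 in3=1 in4=0:
g1 = NOR(in4, in0) = NOR(0, 0) = 1
g2 = NAND(in2, g1) = NAND(0, 1) = 1
g3 = NOR(g1, g2) = NOR(1, 1) = 0
g4 = OR(g1, g3) = OR(1, 0) = 1
g5 = NOT(g4) = NOT 1 = 0
g6 = NOR(in1, g5) = NOR(0, 0) = 1
g7 = NAND(g6, in3) = NAND(1, 1) = 0
So g6 = 1 and g7 = 0.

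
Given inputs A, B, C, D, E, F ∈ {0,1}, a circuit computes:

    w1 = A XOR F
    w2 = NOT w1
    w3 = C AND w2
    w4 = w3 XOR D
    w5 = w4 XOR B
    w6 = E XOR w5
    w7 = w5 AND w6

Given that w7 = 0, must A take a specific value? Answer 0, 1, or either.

Both values of A occur among assignments with w7 = 0:
  A=0: A=0, B=0, C=0, D=0, E=0, F=0
  A=1: A=1, B=0, C=0, D=0, E=0, F=0

either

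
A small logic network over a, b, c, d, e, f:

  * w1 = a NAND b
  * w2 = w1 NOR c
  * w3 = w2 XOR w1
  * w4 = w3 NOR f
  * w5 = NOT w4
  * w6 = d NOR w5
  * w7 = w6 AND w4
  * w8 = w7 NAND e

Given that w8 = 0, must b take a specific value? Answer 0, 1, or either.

1

w8 = w7 NAND e must be 0, so both w7 = 1 and e = 1.
Every assignment with w8 = 0 has b = 1; there are 1 such assignment(s).
  a=1, b=1, c=1, d=0, e=1, f=0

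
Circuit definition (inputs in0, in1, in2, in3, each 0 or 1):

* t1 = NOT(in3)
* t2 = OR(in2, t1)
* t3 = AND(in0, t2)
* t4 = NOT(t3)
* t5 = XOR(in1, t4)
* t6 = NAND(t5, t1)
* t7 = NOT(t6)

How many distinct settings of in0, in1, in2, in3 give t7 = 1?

4

t7 = NOT(t6) must be 1, so t6 = 0.
t6 = NAND(t5, t1) must be 0, so both t5 = 1 and t1 = 1.
Enumerating the 16 input combinations, 4 give t7 = 1 and 12 give t7 = 0.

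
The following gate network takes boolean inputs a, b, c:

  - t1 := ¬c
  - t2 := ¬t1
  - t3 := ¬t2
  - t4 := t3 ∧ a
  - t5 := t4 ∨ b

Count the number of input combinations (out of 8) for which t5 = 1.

5

t5 = t4 ∨ b must be 1, so at least one of t4, b is 1.
Enumerating the 8 input combinations, 5 give t5 = 1 and 3 give t5 = 0.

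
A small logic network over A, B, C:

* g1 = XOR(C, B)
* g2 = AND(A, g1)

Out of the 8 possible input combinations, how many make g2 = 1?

g2 = AND(A, g1) must be 1, so both A = 1 and g1 = 1.
Satisfying assignments:
  A=1, B=0, C=1
  A=1, B=1, C=0

2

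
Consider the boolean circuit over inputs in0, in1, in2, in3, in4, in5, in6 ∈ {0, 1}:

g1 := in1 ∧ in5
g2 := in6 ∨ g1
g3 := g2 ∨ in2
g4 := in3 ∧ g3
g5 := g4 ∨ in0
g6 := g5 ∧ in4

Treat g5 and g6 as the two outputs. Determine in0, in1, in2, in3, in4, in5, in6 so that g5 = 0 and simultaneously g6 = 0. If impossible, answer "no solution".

in0=0 in1=0 in2=0 in3=1 in4=0 in5=0 in6=0

Check with in0=0 in1=0 in2=0 in3=1 in4=0 in5=0 in6=0:
g1 = in1 ∧ in5 = 0 ∧ 0 = 0
g2 = in6 ∨ g1 = 0 ∨ 0 = 0
g3 = g2 ∨ in2 = 0 ∨ 0 = 0
g4 = in3 ∧ g3 = 1 ∧ 0 = 0
g5 = g4 ∨ in0 = 0 ∨ 0 = 0
g6 = g5 ∧ in4 = 0 ∧ 0 = 0
So g5 = 0 and g6 = 0.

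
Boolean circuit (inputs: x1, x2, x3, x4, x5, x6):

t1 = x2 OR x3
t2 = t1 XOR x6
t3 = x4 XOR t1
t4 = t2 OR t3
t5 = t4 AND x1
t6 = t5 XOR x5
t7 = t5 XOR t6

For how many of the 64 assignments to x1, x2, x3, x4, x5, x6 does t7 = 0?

32

t7 = t5 XOR t6 must be 0, so t5 and t6 are equal.
Enumerating the 64 input combinations, 32 give t7 = 0 and 32 give t7 = 1.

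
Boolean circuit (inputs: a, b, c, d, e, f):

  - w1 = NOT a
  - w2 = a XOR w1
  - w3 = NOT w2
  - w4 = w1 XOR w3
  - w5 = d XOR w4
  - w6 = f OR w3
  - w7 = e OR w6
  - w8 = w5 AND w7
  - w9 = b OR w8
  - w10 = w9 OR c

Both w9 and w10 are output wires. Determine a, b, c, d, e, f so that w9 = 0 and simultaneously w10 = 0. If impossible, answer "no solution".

Check with a=0 b=0 c=0 d=1 e=0 f=0:
w1 = NOT a = NOT 0 = 1
w2 = a XOR w1 = 0 XOR 1 = 1
w3 = NOT w2 = NOT 1 = 0
w4 = w1 XOR w3 = 1 XOR 0 = 1
w5 = d XOR w4 = 1 XOR 1 = 0
w6 = f OR w3 = 0 OR 0 = 0
w7 = e OR w6 = 0 OR 0 = 0
w8 = w5 AND w7 = 0 AND 0 = 0
w9 = b OR w8 = 0 OR 0 = 0
w10 = w9 OR c = 0 OR 0 = 0
So w9 = 0 and w10 = 0.

a=0 b=0 c=0 d=1 e=0 f=0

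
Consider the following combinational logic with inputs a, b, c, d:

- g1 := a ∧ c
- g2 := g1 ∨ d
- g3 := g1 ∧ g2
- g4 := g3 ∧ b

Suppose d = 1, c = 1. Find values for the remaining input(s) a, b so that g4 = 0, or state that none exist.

Check with d = 1, c = 1 and a=0, b=1:
g1 = a ∧ c = 0 ∧ 1 = 0
g2 = g1 ∨ d = 0 ∨ 1 = 1
g3 = g1 ∧ g2 = 0 ∧ 1 = 0
g4 = g3 ∧ b = 0 ∧ 1 = 0
So g4 = 0.

a=0, b=1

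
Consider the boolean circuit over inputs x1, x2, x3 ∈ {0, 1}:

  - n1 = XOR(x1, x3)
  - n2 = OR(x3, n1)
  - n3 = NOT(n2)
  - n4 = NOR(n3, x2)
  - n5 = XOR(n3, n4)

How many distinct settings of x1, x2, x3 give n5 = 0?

n5 = XOR(n3, n4) must be 0, so n3 and n4 are equal.
Enumerating the 8 input combinations, 3 give n5 = 0 and 5 give n5 = 1.

3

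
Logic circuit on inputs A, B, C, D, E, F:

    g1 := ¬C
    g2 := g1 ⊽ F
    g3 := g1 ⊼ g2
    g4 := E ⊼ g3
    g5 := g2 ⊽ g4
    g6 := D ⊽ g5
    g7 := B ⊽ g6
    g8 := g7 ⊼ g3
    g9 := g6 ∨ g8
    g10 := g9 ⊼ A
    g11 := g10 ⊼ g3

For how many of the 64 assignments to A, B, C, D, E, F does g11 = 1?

21

g11 = g10 ⊼ g3 must be 1, so at least one of g10, g3 is 0.
Enumerating the 64 input combinations, 21 give g11 = 1 and 43 give g11 = 0.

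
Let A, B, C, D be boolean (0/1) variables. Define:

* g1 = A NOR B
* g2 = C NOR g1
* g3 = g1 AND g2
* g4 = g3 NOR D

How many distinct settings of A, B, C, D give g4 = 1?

g4 = g3 NOR D must be 1, so both g3 = 0 and D = 0.
g3 = g1 AND g2 must be 0, so at least one of g1, g2 is 0.
Enumerating the 16 input combinations, 8 give g4 = 1 and 8 give g4 = 0.

8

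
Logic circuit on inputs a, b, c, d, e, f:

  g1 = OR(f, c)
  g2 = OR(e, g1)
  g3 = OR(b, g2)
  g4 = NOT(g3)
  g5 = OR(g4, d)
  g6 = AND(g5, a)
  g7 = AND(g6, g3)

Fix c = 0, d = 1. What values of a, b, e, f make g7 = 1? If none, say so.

a=1, b=0, e=1, f=0

Check with c = 0, d = 1 and a=1, b=0, e=1, f=0:
g1 = OR(f, c) = OR(0, 0) = 0
g2 = OR(e, g1) = OR(1, 0) = 1
g3 = OR(b, g2) = OR(0, 1) = 1
g4 = NOT(g3) = NOT 1 = 0
g5 = OR(g4, d) = OR(0, 1) = 1
g6 = AND(g5, a) = AND(1, 1) = 1
g7 = AND(g6, g3) = AND(1, 1) = 1
So g7 = 1.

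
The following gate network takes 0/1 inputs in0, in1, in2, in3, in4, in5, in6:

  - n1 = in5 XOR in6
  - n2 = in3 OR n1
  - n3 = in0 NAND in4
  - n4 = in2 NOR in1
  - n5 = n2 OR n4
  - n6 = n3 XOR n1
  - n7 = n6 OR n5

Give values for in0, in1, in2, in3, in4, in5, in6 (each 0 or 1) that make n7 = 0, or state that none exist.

in0=1, in1=1, in2=1, in3=0, in4=1, in5=0, in6=0

n7 = n6 OR n5 must be 0, so both n6 = 0 and n5 = 0.
n6 = n3 XOR n1 must be 0, so n3 and n1 are equal.
Check with in0=1, in1=1, in2=1, in3=0, in4=1, in5=0, in6=0:
n1 = in5 XOR in6 = 0 XOR 0 = 0
n2 = in3 OR n1 = 0 OR 0 = 0
n3 = in0 NAND in4 = 1 NAND 1 = 0
n4 = in2 NOR in1 = 1 NOR 1 = 0
n5 = n2 OR n4 = 0 OR 0 = 0
n6 = n3 XOR n1 = 0 XOR 0 = 0
n7 = n6 OR n5 = 0 OR 0 = 0
So n7 = 0 as required.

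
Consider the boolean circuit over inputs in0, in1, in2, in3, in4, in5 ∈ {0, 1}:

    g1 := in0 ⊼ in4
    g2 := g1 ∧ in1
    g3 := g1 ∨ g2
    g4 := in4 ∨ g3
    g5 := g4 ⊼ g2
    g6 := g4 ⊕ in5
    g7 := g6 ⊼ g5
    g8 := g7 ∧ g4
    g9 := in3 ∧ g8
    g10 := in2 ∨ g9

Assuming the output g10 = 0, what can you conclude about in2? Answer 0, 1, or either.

0

g10 = in2 ∨ g9 must be 0, so both in2 = 0 and g9 = 0.
g9 = in3 ∧ g8 must be 0, so at least one of in3, g8 is 0.
Every assignment with g10 = 0 has in2 = 0; there are 21 such assignment(s).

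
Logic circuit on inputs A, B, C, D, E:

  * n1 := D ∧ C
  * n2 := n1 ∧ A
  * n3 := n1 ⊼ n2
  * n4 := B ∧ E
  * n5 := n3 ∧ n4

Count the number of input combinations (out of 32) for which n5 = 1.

n5 = n3 ∧ n4 must be 1, so both n3 = 1 and n4 = 1.
Enumerating the 32 input combinations, 7 give n5 = 1 and 25 give n5 = 0.

7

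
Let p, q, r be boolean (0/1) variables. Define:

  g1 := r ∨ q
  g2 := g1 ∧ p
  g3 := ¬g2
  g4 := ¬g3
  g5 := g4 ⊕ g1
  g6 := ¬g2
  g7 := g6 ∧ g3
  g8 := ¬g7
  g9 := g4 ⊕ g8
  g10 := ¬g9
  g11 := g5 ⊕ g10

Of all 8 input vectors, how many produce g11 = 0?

3

g11 = g5 ⊕ g10 must be 0, so g5 and g10 are equal.
Satisfying assignments:
  p=0, q=0, r=1
  p=0, q=1, r=0
  p=0, q=1, r=1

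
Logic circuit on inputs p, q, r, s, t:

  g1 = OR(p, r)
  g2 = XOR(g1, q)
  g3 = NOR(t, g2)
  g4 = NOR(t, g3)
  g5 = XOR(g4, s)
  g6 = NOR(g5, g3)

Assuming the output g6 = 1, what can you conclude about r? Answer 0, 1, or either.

either

Both values of r occur among assignments with g6 = 1:
  r=0: p=0, q=0, r=0, s=0, t=1
  r=1: p=0, q=0, r=1, s=0, t=1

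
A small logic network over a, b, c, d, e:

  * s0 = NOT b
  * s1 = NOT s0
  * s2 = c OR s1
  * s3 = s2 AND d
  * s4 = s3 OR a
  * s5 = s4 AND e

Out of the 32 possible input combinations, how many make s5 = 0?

21

s5 = s4 AND e must be 0, so at least one of s4, e is 0.
Enumerating the 32 input combinations, 21 give s5 = 0 and 11 give s5 = 1.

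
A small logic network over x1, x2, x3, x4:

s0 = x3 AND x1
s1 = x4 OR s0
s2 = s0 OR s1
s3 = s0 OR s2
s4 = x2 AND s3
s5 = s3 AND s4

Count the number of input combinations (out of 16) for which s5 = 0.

11

s5 = s3 AND s4 must be 0, so at least one of s3, s4 is 0.
Enumerating the 16 input combinations, 11 give s5 = 0 and 5 give s5 = 1.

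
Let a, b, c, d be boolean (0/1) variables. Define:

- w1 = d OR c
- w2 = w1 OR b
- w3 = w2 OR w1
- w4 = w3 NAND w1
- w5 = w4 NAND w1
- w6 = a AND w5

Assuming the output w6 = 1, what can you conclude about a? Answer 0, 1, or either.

1

w6 = a AND w5 must be 1, so both a = 1 and w5 = 1.
w5 = w4 NAND w1 must be 1, so at least one of w4, w1 is 0.
Every assignment with w6 = 1 has a = 1; there are 8 such assignment(s).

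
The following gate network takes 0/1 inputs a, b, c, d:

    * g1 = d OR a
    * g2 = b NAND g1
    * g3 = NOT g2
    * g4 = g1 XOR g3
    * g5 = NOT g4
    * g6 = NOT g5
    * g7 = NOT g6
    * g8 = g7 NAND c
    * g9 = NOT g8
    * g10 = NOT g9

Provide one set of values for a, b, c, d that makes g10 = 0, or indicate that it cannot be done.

Check with a=1, b=1, c=1, d=1:
g1 = d OR a = 1 OR 1 = 1
g2 = b NAND g1 = 1 NAND 1 = 0
g3 = NOT g2 = NOT 0 = 1
g4 = g1 XOR g3 = 1 XOR 1 = 0
g5 = NOT g4 = NOT 0 = 1
g6 = NOT g5 = NOT 1 = 0
g7 = NOT g6 = NOT 0 = 1
g8 = g7 NAND c = 1 NAND 1 = 0
g9 = NOT g8 = NOT 0 = 1
g10 = NOT g9 = NOT 1 = 0
So g10 = 0 as required.

a=1, b=1, c=1, d=1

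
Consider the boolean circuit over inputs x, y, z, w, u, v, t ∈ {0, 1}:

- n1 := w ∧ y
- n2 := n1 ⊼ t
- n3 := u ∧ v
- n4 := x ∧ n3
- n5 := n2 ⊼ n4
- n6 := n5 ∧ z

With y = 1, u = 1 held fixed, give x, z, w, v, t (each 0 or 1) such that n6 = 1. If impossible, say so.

x=0, z=1, w=0, v=1, t=1

Check with y = 1, u = 1 and x=0, z=1, w=0, v=1, t=1:
n1 = w ∧ y = 0 ∧ 1 = 0
n2 = n1 ⊼ t = 0 ⊼ 1 = 1
n3 = u ∧ v = 1 ∧ 1 = 1
n4 = x ∧ n3 = 0 ∧ 1 = 0
n5 = n2 ⊼ n4 = 1 ⊼ 0 = 1
n6 = n5 ∧ z = 1 ∧ 1 = 1
So n6 = 1.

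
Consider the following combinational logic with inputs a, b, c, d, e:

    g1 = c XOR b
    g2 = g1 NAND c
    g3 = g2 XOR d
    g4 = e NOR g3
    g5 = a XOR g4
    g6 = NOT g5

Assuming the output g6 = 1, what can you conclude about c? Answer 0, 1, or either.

either

Both values of c occur among assignments with g6 = 1:
  c=0: a=0, b=0, c=0, d=0, e=0
  c=1: a=0, b=0, c=1, d=0, e=1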